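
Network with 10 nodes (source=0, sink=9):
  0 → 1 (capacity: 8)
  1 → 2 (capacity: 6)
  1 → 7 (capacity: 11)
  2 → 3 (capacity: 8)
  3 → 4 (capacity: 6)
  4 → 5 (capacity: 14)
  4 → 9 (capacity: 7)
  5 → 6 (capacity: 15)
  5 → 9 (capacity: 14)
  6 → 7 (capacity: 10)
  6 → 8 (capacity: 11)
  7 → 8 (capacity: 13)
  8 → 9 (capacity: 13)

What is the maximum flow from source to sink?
Maximum flow = 8

Max flow: 8

Flow assignment:
  0 → 1: 8/8
  1 → 7: 8/11
  7 → 8: 8/13
  8 → 9: 8/13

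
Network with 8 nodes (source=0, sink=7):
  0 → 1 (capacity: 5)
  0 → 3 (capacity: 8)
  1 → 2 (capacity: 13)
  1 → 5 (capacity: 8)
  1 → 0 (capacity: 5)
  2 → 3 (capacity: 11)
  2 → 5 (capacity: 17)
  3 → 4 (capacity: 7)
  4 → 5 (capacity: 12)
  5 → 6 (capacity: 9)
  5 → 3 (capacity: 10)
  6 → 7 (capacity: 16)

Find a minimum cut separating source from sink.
Min cut value = 9, edges: (5,6)

Min cut value: 9
Partition: S = [0, 1, 2, 3, 4, 5], T = [6, 7]
Cut edges: (5,6)

By max-flow min-cut theorem, max flow = min cut = 9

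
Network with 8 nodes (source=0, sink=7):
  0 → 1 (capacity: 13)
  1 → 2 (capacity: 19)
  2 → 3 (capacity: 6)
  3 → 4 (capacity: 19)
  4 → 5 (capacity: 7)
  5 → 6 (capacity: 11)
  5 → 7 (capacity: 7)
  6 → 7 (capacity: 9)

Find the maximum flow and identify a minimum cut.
Max flow = 6, Min cut edges: (2,3)

Maximum flow: 6
Minimum cut: (2,3)
Partition: S = [0, 1, 2], T = [3, 4, 5, 6, 7]

Max-flow min-cut theorem verified: both equal 6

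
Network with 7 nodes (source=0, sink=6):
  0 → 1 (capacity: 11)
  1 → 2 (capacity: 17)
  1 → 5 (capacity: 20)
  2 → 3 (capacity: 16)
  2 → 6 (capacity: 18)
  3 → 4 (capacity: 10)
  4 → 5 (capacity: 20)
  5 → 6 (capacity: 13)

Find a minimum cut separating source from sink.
Min cut value = 11, edges: (0,1)

Min cut value: 11
Partition: S = [0], T = [1, 2, 3, 4, 5, 6]
Cut edges: (0,1)

By max-flow min-cut theorem, max flow = min cut = 11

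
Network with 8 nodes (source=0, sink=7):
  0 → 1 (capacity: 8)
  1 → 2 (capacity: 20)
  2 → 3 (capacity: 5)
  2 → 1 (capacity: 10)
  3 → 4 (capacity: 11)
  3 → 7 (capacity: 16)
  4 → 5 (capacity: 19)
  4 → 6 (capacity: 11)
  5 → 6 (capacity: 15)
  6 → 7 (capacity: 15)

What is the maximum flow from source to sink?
Maximum flow = 5

Max flow: 5

Flow assignment:
  0 → 1: 5/8
  1 → 2: 5/20
  2 → 3: 5/5
  3 → 7: 5/16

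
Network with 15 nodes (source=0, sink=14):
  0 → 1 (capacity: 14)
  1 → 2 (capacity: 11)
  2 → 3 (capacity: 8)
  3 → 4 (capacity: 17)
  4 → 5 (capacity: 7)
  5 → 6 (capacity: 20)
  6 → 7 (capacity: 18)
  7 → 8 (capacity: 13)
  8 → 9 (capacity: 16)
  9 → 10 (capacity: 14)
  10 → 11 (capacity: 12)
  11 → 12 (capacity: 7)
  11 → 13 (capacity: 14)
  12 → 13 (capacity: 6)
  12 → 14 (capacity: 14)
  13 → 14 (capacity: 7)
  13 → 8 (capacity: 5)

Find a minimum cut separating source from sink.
Min cut value = 7, edges: (4,5)

Min cut value: 7
Partition: S = [0, 1, 2, 3, 4], T = [5, 6, 7, 8, 9, 10, 11, 12, 13, 14]
Cut edges: (4,5)

By max-flow min-cut theorem, max flow = min cut = 7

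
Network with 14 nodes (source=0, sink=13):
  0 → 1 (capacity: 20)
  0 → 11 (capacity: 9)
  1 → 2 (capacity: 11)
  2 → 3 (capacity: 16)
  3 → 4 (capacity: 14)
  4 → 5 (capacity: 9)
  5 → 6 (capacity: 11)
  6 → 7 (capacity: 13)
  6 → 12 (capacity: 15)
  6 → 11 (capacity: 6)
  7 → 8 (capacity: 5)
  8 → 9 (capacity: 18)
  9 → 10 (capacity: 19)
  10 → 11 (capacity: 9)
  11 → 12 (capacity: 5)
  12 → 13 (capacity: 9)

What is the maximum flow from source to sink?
Maximum flow = 9

Max flow: 9

Flow assignment:
  0 → 1: 9/20
  1 → 2: 9/11
  2 → 3: 9/16
  3 → 4: 9/14
  4 → 5: 9/9
  5 → 6: 9/11
  6 → 12: 4/15
  6 → 11: 5/6
  11 → 12: 5/5
  12 → 13: 9/9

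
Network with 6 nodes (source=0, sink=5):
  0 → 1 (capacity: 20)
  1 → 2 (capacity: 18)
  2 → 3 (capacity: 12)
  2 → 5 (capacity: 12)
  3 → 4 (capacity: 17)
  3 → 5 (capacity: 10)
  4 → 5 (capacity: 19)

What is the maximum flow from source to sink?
Maximum flow = 18

Max flow: 18

Flow assignment:
  0 → 1: 18/20
  1 → 2: 18/18
  2 → 3: 6/12
  2 → 5: 12/12
  3 → 5: 6/10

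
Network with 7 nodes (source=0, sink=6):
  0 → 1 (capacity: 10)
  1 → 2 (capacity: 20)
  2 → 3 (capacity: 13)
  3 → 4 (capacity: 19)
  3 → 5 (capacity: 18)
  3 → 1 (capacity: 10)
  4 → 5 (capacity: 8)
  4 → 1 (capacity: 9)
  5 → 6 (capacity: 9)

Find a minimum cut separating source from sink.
Min cut value = 9, edges: (5,6)

Min cut value: 9
Partition: S = [0, 1, 2, 3, 4, 5], T = [6]
Cut edges: (5,6)

By max-flow min-cut theorem, max flow = min cut = 9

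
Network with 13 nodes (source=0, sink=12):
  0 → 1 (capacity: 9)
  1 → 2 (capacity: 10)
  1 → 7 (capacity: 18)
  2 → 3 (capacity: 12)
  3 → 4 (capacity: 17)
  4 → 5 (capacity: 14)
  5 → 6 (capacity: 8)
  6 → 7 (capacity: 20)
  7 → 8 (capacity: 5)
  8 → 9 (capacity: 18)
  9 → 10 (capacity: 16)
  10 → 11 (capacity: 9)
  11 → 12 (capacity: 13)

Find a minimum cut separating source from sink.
Min cut value = 5, edges: (7,8)

Min cut value: 5
Partition: S = [0, 1, 2, 3, 4, 5, 6, 7], T = [8, 9, 10, 11, 12]
Cut edges: (7,8)

By max-flow min-cut theorem, max flow = min cut = 5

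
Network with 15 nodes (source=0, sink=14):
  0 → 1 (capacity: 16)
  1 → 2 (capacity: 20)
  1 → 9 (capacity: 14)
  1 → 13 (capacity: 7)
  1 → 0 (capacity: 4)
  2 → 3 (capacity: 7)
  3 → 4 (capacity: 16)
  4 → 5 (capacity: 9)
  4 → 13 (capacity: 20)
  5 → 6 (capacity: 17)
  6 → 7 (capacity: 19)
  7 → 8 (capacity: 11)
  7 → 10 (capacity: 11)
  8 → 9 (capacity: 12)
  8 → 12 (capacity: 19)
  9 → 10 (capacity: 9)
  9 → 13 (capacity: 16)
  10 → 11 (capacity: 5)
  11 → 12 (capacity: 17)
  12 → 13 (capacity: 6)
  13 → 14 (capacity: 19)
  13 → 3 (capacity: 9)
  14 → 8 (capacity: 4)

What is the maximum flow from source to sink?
Maximum flow = 16

Max flow: 16

Flow assignment:
  0 → 1: 16/16
  1 → 9: 9/14
  1 → 13: 7/7
  9 → 13: 9/16
  13 → 14: 16/19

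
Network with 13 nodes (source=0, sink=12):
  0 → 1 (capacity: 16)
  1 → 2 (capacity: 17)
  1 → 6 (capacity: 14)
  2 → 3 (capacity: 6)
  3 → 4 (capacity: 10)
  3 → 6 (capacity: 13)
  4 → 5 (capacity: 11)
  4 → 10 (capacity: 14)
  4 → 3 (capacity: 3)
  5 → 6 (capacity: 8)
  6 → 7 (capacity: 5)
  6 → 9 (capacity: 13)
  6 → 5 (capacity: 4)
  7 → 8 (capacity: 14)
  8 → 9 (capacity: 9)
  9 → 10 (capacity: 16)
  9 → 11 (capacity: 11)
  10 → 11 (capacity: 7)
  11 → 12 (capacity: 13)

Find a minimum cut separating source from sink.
Min cut value = 13, edges: (11,12)

Min cut value: 13
Partition: S = [0, 1, 2, 3, 4, 5, 6, 7, 8, 9, 10, 11], T = [12]
Cut edges: (11,12)

By max-flow min-cut theorem, max flow = min cut = 13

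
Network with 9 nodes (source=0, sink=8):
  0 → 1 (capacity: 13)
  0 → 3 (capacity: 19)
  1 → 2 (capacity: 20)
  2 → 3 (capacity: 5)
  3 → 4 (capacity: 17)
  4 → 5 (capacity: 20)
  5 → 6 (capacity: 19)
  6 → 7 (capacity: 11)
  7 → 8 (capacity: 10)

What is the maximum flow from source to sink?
Maximum flow = 10

Max flow: 10

Flow assignment:
  0 → 1: 5/13
  0 → 3: 5/19
  1 → 2: 5/20
  2 → 3: 5/5
  3 → 4: 10/17
  4 → 5: 10/20
  5 → 6: 10/19
  6 → 7: 10/11
  7 → 8: 10/10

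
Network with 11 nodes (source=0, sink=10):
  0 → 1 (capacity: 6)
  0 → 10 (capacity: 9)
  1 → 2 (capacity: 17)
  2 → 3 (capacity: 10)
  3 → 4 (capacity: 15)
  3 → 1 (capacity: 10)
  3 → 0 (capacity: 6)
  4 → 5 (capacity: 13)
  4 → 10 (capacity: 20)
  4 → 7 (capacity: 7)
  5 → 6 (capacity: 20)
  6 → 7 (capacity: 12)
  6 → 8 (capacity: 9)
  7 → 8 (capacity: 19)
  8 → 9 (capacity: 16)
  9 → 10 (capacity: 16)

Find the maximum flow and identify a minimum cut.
Max flow = 15, Min cut edges: (0,1), (0,10)

Maximum flow: 15
Minimum cut: (0,1), (0,10)
Partition: S = [0], T = [1, 2, 3, 4, 5, 6, 7, 8, 9, 10]

Max-flow min-cut theorem verified: both equal 15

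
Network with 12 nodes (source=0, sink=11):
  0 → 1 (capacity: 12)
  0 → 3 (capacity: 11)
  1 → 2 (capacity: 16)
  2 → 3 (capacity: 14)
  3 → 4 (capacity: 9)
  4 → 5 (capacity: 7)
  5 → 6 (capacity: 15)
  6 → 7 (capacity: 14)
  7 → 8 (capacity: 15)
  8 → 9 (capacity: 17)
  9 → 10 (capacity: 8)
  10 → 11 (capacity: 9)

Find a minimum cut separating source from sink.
Min cut value = 7, edges: (4,5)

Min cut value: 7
Partition: S = [0, 1, 2, 3, 4], T = [5, 6, 7, 8, 9, 10, 11]
Cut edges: (4,5)

By max-flow min-cut theorem, max flow = min cut = 7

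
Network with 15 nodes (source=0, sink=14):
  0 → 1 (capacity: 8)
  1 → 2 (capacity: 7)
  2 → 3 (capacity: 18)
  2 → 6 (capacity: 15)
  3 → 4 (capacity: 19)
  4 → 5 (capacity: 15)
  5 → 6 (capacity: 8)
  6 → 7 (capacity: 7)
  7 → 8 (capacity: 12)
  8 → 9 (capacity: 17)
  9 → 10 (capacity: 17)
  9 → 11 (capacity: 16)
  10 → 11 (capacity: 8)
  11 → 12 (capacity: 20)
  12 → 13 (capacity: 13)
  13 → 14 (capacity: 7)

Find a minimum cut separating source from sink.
Min cut value = 7, edges: (13,14)

Min cut value: 7
Partition: S = [0, 1, 2, 3, 4, 5, 6, 7, 8, 9, 10, 11, 12, 13], T = [14]
Cut edges: (13,14)

By max-flow min-cut theorem, max flow = min cut = 7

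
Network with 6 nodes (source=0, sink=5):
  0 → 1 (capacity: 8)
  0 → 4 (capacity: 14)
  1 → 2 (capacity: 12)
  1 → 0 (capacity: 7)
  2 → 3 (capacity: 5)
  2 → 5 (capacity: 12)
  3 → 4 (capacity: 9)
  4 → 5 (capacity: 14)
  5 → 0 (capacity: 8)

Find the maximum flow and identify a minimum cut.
Max flow = 22, Min cut edges: (0,1), (4,5)

Maximum flow: 22
Minimum cut: (0,1), (4,5)
Partition: S = [0, 3, 4], T = [1, 2, 5]

Max-flow min-cut theorem verified: both equal 22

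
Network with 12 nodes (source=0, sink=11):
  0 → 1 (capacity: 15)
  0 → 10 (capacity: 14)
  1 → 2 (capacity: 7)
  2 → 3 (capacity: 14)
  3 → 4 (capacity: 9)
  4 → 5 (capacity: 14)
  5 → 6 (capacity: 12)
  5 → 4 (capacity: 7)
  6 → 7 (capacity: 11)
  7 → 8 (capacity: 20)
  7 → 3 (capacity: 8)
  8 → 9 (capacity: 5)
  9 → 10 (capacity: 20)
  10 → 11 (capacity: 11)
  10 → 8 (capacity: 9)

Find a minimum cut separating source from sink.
Min cut value = 11, edges: (10,11)

Min cut value: 11
Partition: S = [0, 1, 2, 3, 4, 5, 6, 7, 8, 9, 10], T = [11]
Cut edges: (10,11)

By max-flow min-cut theorem, max flow = min cut = 11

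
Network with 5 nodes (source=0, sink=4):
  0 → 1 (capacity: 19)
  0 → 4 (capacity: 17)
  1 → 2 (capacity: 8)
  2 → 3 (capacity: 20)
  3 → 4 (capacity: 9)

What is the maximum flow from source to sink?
Maximum flow = 25

Max flow: 25

Flow assignment:
  0 → 1: 8/19
  0 → 4: 17/17
  1 → 2: 8/8
  2 → 3: 8/20
  3 → 4: 8/9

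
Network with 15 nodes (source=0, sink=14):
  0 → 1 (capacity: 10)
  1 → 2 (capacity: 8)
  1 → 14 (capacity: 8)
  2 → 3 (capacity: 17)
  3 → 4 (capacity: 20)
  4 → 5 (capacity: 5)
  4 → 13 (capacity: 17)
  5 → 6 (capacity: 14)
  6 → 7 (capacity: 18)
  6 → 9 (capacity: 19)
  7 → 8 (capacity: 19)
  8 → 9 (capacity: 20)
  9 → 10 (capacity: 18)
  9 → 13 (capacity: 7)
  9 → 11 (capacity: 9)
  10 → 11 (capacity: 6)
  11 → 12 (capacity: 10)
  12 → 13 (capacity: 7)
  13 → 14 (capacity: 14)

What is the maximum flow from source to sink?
Maximum flow = 10

Max flow: 10

Flow assignment:
  0 → 1: 10/10
  1 → 2: 2/8
  1 → 14: 8/8
  2 → 3: 2/17
  3 → 4: 2/20
  4 → 13: 2/17
  13 → 14: 2/14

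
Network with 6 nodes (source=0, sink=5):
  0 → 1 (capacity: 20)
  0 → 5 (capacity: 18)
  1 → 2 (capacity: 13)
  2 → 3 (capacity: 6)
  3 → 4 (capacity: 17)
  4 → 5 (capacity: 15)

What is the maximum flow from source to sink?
Maximum flow = 24

Max flow: 24

Flow assignment:
  0 → 1: 6/20
  0 → 5: 18/18
  1 → 2: 6/13
  2 → 3: 6/6
  3 → 4: 6/17
  4 → 5: 6/15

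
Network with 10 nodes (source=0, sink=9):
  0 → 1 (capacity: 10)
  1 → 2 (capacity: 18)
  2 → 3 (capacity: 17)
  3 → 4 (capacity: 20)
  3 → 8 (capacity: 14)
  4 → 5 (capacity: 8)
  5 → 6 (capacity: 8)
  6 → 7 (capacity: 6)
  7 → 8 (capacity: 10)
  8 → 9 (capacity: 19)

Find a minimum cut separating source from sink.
Min cut value = 10, edges: (0,1)

Min cut value: 10
Partition: S = [0], T = [1, 2, 3, 4, 5, 6, 7, 8, 9]
Cut edges: (0,1)

By max-flow min-cut theorem, max flow = min cut = 10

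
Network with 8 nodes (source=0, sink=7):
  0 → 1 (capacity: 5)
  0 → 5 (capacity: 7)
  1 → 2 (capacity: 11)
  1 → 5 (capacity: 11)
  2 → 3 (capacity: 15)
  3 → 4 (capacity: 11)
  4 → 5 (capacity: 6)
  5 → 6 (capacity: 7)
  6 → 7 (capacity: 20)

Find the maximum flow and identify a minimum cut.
Max flow = 7, Min cut edges: (5,6)

Maximum flow: 7
Minimum cut: (5,6)
Partition: S = [0, 1, 2, 3, 4, 5], T = [6, 7]

Max-flow min-cut theorem verified: both equal 7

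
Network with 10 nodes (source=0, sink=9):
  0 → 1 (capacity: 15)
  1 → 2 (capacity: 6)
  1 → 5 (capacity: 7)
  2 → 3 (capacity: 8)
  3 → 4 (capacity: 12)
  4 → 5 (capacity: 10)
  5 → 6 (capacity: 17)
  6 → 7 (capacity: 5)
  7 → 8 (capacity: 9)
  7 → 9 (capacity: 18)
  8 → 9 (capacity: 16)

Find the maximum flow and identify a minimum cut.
Max flow = 5, Min cut edges: (6,7)

Maximum flow: 5
Minimum cut: (6,7)
Partition: S = [0, 1, 2, 3, 4, 5, 6], T = [7, 8, 9]

Max-flow min-cut theorem verified: both equal 5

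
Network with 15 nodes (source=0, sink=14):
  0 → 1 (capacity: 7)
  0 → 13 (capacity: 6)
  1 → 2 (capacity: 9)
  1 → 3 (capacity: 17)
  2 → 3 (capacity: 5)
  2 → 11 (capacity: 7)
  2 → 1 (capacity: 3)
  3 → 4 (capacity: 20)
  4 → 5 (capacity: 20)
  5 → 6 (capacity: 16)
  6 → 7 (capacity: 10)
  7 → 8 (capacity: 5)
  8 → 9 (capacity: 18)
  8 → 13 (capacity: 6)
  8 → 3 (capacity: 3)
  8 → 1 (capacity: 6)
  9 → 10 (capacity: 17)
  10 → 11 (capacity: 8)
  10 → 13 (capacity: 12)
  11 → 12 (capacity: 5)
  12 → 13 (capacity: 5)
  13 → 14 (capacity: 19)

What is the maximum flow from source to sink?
Maximum flow = 13

Max flow: 13

Flow assignment:
  0 → 1: 7/7
  0 → 13: 6/6
  1 → 2: 5/9
  1 → 3: 2/17
  2 → 11: 5/7
  3 → 4: 2/20
  4 → 5: 2/20
  5 → 6: 2/16
  6 → 7: 2/10
  7 → 8: 2/5
  8 → 13: 2/6
  11 → 12: 5/5
  12 → 13: 5/5
  13 → 14: 13/19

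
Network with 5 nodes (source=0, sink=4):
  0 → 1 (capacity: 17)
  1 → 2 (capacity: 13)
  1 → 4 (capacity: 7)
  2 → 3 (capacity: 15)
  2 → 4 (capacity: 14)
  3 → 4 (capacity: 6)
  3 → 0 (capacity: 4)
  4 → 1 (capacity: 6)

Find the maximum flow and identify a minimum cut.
Max flow = 17, Min cut edges: (0,1)

Maximum flow: 17
Minimum cut: (0,1)
Partition: S = [0], T = [1, 2, 3, 4]

Max-flow min-cut theorem verified: both equal 17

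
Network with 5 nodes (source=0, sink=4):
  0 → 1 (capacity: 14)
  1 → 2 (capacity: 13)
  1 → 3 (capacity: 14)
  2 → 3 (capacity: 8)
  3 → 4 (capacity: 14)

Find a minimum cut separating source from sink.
Min cut value = 14, edges: (3,4)

Min cut value: 14
Partition: S = [0, 1, 2, 3], T = [4]
Cut edges: (3,4)

By max-flow min-cut theorem, max flow = min cut = 14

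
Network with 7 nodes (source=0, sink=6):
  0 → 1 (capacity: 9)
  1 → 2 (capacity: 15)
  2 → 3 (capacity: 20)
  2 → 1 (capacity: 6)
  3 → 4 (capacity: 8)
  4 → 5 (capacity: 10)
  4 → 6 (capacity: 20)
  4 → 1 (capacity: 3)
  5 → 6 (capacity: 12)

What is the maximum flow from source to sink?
Maximum flow = 8

Max flow: 8

Flow assignment:
  0 → 1: 8/9
  1 → 2: 8/15
  2 → 3: 8/20
  3 → 4: 8/8
  4 → 6: 8/20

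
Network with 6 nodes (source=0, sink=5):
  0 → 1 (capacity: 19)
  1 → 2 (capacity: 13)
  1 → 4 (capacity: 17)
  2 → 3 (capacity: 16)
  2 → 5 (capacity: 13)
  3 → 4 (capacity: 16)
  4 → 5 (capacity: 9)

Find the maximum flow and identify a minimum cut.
Max flow = 19, Min cut edges: (0,1)

Maximum flow: 19
Minimum cut: (0,1)
Partition: S = [0], T = [1, 2, 3, 4, 5]

Max-flow min-cut theorem verified: both equal 19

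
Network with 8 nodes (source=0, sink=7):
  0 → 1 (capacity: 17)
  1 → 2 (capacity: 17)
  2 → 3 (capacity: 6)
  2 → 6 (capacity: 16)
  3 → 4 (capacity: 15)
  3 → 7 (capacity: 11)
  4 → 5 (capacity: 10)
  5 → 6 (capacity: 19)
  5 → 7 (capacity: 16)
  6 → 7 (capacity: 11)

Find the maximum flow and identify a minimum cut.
Max flow = 17, Min cut edges: (2,3), (6,7)

Maximum flow: 17
Minimum cut: (2,3), (6,7)
Partition: S = [0, 1, 2, 6], T = [3, 4, 5, 7]

Max-flow min-cut theorem verified: both equal 17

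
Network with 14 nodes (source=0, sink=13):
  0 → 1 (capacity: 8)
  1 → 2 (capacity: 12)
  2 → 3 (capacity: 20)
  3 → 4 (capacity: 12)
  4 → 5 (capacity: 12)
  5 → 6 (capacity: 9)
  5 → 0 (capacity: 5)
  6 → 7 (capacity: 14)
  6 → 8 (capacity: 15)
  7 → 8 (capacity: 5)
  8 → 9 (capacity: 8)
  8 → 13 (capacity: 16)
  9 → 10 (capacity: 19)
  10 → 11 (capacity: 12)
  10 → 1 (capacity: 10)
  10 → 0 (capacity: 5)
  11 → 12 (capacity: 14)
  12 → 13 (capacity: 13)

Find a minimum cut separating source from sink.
Min cut value = 8, edges: (0,1)

Min cut value: 8
Partition: S = [0], T = [1, 2, 3, 4, 5, 6, 7, 8, 9, 10, 11, 12, 13]
Cut edges: (0,1)

By max-flow min-cut theorem, max flow = min cut = 8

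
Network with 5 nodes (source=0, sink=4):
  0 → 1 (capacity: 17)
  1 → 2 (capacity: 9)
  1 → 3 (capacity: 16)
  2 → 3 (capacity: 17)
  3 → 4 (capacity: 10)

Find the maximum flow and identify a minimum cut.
Max flow = 10, Min cut edges: (3,4)

Maximum flow: 10
Minimum cut: (3,4)
Partition: S = [0, 1, 2, 3], T = [4]

Max-flow min-cut theorem verified: both equal 10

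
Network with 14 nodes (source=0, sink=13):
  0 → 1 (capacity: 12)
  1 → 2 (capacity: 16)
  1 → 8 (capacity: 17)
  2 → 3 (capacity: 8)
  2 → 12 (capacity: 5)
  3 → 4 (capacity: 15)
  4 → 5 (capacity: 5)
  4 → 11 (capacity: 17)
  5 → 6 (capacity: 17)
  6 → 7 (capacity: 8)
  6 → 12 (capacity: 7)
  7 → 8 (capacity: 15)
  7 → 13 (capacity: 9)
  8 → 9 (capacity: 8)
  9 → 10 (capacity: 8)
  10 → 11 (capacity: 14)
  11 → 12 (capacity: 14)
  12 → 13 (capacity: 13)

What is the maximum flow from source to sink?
Maximum flow = 12

Max flow: 12

Flow assignment:
  0 → 1: 12/12
  1 → 2: 12/16
  2 → 3: 7/8
  2 → 12: 5/5
  3 → 4: 7/15
  4 → 11: 7/17
  11 → 12: 7/14
  12 → 13: 12/13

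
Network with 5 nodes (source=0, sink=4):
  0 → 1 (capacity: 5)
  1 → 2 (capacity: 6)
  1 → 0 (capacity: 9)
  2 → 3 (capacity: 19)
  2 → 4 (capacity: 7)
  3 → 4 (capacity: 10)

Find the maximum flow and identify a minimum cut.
Max flow = 5, Min cut edges: (0,1)

Maximum flow: 5
Minimum cut: (0,1)
Partition: S = [0], T = [1, 2, 3, 4]

Max-flow min-cut theorem verified: both equal 5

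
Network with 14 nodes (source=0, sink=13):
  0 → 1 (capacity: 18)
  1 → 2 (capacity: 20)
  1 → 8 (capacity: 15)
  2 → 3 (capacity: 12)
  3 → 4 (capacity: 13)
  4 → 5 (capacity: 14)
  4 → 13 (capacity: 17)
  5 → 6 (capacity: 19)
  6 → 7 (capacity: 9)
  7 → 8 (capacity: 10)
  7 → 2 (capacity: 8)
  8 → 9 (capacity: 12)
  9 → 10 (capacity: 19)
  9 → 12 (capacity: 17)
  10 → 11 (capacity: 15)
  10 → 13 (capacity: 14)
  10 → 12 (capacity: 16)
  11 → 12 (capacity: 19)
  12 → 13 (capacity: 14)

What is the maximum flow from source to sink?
Maximum flow = 18

Max flow: 18

Flow assignment:
  0 → 1: 18/18
  1 → 2: 12/20
  1 → 8: 6/15
  2 → 3: 12/12
  3 → 4: 12/13
  4 → 13: 12/17
  8 → 9: 6/12
  9 → 10: 6/19
  10 → 13: 6/14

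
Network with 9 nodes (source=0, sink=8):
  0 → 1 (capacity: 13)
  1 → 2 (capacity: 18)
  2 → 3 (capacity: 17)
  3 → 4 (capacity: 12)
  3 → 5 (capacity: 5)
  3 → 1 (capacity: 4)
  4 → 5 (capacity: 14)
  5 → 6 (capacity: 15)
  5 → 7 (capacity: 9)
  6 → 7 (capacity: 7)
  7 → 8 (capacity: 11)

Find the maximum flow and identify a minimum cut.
Max flow = 11, Min cut edges: (7,8)

Maximum flow: 11
Minimum cut: (7,8)
Partition: S = [0, 1, 2, 3, 4, 5, 6, 7], T = [8]

Max-flow min-cut theorem verified: both equal 11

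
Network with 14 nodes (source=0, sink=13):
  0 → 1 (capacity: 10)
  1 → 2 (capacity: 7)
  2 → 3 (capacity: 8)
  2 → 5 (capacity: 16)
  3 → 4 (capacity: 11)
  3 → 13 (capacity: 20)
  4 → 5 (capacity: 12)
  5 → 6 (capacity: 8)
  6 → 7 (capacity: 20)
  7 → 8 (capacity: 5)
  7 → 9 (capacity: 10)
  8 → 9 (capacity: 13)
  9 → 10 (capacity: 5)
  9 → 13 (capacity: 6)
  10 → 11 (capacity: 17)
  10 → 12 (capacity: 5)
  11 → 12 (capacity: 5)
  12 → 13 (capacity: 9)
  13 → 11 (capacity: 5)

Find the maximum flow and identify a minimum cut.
Max flow = 7, Min cut edges: (1,2)

Maximum flow: 7
Minimum cut: (1,2)
Partition: S = [0, 1], T = [2, 3, 4, 5, 6, 7, 8, 9, 10, 11, 12, 13]

Max-flow min-cut theorem verified: both equal 7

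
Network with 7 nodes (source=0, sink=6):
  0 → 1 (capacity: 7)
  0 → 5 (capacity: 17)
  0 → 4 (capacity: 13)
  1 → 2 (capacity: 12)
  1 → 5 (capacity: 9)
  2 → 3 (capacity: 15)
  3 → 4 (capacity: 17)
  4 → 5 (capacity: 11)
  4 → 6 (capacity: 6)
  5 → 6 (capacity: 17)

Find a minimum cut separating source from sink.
Min cut value = 23, edges: (4,6), (5,6)

Min cut value: 23
Partition: S = [0, 1, 2, 3, 4, 5], T = [6]
Cut edges: (4,6), (5,6)

By max-flow min-cut theorem, max flow = min cut = 23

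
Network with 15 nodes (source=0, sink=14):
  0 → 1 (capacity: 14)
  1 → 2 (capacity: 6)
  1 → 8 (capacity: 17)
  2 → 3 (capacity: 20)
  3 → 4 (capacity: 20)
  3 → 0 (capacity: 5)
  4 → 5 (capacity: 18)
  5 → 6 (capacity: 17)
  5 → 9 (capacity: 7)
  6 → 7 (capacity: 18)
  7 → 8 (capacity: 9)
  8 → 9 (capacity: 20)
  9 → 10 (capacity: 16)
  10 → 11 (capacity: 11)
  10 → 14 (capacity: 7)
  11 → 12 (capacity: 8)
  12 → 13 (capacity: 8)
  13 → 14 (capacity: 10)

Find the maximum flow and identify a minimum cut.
Max flow = 14, Min cut edges: (0,1)

Maximum flow: 14
Minimum cut: (0,1)
Partition: S = [0], T = [1, 2, 3, 4, 5, 6, 7, 8, 9, 10, 11, 12, 13, 14]

Max-flow min-cut theorem verified: both equal 14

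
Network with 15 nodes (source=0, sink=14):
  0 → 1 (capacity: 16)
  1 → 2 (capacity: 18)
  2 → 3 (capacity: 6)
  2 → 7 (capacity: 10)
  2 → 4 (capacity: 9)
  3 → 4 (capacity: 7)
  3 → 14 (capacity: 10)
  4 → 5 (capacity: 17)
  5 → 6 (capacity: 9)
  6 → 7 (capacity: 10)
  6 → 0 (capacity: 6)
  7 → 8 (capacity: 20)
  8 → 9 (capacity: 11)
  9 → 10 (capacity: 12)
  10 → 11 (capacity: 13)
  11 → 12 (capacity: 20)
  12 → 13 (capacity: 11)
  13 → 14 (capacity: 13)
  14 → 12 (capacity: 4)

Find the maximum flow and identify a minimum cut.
Max flow = 16, Min cut edges: (0,1)

Maximum flow: 16
Minimum cut: (0,1)
Partition: S = [0], T = [1, 2, 3, 4, 5, 6, 7, 8, 9, 10, 11, 12, 13, 14]

Max-flow min-cut theorem verified: both equal 16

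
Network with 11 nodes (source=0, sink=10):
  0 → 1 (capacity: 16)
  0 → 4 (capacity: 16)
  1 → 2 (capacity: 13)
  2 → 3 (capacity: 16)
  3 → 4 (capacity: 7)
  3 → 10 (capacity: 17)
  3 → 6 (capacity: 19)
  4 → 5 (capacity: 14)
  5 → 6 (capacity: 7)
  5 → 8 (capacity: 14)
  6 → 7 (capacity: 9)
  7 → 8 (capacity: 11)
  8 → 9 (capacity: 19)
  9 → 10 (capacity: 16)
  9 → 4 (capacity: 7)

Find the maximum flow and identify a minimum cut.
Max flow = 27, Min cut edges: (1,2), (4,5)

Maximum flow: 27
Minimum cut: (1,2), (4,5)
Partition: S = [0, 1, 4], T = [2, 3, 5, 6, 7, 8, 9, 10]

Max-flow min-cut theorem verified: both equal 27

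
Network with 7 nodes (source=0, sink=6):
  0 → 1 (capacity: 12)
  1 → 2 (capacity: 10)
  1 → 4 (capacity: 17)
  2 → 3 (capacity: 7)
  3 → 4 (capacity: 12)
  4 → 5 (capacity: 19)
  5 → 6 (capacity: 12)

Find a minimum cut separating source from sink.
Min cut value = 12, edges: (5,6)

Min cut value: 12
Partition: S = [0, 1, 2, 3, 4, 5], T = [6]
Cut edges: (5,6)

By max-flow min-cut theorem, max flow = min cut = 12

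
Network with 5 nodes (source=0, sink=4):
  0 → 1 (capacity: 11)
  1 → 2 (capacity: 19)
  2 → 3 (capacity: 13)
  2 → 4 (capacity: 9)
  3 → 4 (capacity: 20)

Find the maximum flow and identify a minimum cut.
Max flow = 11, Min cut edges: (0,1)

Maximum flow: 11
Minimum cut: (0,1)
Partition: S = [0], T = [1, 2, 3, 4]

Max-flow min-cut theorem verified: both equal 11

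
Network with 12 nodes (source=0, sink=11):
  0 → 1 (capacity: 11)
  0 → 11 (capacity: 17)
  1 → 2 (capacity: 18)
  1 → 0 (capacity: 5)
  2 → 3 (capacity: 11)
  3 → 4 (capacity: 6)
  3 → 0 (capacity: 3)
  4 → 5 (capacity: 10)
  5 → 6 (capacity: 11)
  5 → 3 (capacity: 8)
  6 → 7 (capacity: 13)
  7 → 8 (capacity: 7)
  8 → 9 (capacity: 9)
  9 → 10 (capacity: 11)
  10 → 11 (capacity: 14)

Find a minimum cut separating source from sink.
Min cut value = 23, edges: (0,11), (3,4)

Min cut value: 23
Partition: S = [0, 1, 2, 3], T = [4, 5, 6, 7, 8, 9, 10, 11]
Cut edges: (0,11), (3,4)

By max-flow min-cut theorem, max flow = min cut = 23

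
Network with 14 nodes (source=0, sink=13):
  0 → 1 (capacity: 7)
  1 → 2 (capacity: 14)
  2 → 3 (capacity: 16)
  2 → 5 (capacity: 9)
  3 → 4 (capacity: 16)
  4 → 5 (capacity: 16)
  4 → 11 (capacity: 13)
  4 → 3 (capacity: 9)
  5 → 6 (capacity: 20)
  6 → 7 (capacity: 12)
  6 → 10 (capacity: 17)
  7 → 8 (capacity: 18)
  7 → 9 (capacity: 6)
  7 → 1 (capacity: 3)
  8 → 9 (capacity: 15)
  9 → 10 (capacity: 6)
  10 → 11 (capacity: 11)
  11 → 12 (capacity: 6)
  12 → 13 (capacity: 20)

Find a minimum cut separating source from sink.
Min cut value = 6, edges: (11,12)

Min cut value: 6
Partition: S = [0, 1, 2, 3, 4, 5, 6, 7, 8, 9, 10, 11], T = [12, 13]
Cut edges: (11,12)

By max-flow min-cut theorem, max flow = min cut = 6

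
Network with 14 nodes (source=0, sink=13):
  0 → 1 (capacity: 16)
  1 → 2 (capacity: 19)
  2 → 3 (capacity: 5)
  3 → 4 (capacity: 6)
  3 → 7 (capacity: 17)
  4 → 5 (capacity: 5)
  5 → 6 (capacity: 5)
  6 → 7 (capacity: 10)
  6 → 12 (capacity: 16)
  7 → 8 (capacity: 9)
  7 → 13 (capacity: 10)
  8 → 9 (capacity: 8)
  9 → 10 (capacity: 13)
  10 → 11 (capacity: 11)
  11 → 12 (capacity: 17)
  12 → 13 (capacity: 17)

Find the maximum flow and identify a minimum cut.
Max flow = 5, Min cut edges: (2,3)

Maximum flow: 5
Minimum cut: (2,3)
Partition: S = [0, 1, 2], T = [3, 4, 5, 6, 7, 8, 9, 10, 11, 12, 13]

Max-flow min-cut theorem verified: both equal 5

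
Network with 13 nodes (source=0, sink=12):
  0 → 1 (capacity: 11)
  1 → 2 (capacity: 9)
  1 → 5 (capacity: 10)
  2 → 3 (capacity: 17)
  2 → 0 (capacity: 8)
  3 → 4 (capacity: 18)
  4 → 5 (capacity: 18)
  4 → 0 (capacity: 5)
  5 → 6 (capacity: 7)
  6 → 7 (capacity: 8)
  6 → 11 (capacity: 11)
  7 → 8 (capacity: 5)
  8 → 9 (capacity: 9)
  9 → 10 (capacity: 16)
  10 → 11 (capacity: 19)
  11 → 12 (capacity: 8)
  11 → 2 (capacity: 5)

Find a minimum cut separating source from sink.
Min cut value = 7, edges: (5,6)

Min cut value: 7
Partition: S = [0, 1, 2, 3, 4, 5], T = [6, 7, 8, 9, 10, 11, 12]
Cut edges: (5,6)

By max-flow min-cut theorem, max flow = min cut = 7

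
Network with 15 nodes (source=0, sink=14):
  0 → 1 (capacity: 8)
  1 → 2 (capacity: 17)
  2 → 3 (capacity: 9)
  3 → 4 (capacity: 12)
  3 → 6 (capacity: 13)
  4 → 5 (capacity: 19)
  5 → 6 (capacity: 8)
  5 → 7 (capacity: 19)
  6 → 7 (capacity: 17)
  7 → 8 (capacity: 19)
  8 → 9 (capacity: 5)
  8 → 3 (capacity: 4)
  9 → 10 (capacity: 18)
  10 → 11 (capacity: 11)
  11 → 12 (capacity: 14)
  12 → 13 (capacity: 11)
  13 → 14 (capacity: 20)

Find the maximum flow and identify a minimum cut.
Max flow = 5, Min cut edges: (8,9)

Maximum flow: 5
Minimum cut: (8,9)
Partition: S = [0, 1, 2, 3, 4, 5, 6, 7, 8], T = [9, 10, 11, 12, 13, 14]

Max-flow min-cut theorem verified: both equal 5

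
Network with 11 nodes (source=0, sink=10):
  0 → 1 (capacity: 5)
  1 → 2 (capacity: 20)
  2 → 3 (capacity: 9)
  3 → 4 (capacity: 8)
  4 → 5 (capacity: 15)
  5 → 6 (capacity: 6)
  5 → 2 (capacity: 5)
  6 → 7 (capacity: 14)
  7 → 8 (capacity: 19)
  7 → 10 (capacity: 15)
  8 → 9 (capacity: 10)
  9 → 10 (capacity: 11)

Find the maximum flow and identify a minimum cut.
Max flow = 5, Min cut edges: (0,1)

Maximum flow: 5
Minimum cut: (0,1)
Partition: S = [0], T = [1, 2, 3, 4, 5, 6, 7, 8, 9, 10]

Max-flow min-cut theorem verified: both equal 5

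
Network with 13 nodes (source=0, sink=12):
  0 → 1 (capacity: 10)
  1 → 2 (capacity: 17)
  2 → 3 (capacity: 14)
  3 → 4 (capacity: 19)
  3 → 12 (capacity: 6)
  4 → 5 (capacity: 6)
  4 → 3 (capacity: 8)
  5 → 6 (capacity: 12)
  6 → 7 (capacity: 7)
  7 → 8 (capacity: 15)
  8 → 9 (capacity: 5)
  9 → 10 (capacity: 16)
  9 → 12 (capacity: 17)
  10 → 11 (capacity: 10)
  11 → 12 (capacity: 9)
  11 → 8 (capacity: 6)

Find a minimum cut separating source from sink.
Min cut value = 10, edges: (0,1)

Min cut value: 10
Partition: S = [0], T = [1, 2, 3, 4, 5, 6, 7, 8, 9, 10, 11, 12]
Cut edges: (0,1)

By max-flow min-cut theorem, max flow = min cut = 10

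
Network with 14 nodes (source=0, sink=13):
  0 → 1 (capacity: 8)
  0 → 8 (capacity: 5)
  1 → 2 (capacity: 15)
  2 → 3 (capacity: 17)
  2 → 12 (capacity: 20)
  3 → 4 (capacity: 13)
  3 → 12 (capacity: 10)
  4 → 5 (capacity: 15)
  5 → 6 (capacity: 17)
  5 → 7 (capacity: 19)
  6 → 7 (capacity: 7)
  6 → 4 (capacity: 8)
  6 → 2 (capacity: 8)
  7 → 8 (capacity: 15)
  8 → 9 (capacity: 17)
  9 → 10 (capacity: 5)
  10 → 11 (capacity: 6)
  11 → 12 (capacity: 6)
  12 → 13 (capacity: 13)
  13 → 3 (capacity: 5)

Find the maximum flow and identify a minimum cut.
Max flow = 13, Min cut edges: (12,13)

Maximum flow: 13
Minimum cut: (12,13)
Partition: S = [0, 1, 2, 3, 4, 5, 6, 7, 8, 9, 10, 11, 12], T = [13]

Max-flow min-cut theorem verified: both equal 13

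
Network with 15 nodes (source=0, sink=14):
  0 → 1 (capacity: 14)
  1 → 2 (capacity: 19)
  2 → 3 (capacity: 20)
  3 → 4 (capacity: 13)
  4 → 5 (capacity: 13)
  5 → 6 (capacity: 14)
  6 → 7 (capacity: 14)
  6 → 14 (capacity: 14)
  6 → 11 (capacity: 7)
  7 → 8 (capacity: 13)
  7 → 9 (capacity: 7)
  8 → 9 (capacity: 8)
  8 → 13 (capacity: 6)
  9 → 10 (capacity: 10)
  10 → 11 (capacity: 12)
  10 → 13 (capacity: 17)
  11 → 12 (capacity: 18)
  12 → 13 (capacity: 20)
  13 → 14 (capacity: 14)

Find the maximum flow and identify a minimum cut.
Max flow = 13, Min cut edges: (4,5)

Maximum flow: 13
Minimum cut: (4,5)
Partition: S = [0, 1, 2, 3, 4], T = [5, 6, 7, 8, 9, 10, 11, 12, 13, 14]

Max-flow min-cut theorem verified: both equal 13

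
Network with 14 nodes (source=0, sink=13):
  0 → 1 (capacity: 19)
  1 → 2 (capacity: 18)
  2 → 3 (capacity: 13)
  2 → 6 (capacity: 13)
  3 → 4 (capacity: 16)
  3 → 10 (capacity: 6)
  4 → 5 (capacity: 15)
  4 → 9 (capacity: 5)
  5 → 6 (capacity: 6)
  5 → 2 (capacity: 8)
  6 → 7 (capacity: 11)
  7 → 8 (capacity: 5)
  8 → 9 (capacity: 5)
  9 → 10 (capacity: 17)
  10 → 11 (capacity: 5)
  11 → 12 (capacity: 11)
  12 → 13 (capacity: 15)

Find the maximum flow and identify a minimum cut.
Max flow = 5, Min cut edges: (10,11)

Maximum flow: 5
Minimum cut: (10,11)
Partition: S = [0, 1, 2, 3, 4, 5, 6, 7, 8, 9, 10], T = [11, 12, 13]

Max-flow min-cut theorem verified: both equal 5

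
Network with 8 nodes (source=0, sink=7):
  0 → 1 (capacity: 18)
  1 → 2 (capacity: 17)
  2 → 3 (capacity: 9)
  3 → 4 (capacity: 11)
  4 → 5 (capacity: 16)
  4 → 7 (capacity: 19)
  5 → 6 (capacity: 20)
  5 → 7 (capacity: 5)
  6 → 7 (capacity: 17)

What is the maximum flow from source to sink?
Maximum flow = 9

Max flow: 9

Flow assignment:
  0 → 1: 9/18
  1 → 2: 9/17
  2 → 3: 9/9
  3 → 4: 9/11
  4 → 7: 9/19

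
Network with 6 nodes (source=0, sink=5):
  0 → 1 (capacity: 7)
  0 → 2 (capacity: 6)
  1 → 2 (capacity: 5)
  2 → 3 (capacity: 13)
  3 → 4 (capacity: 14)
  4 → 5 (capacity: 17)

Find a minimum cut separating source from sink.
Min cut value = 11, edges: (0,2), (1,2)

Min cut value: 11
Partition: S = [0, 1], T = [2, 3, 4, 5]
Cut edges: (0,2), (1,2)

By max-flow min-cut theorem, max flow = min cut = 11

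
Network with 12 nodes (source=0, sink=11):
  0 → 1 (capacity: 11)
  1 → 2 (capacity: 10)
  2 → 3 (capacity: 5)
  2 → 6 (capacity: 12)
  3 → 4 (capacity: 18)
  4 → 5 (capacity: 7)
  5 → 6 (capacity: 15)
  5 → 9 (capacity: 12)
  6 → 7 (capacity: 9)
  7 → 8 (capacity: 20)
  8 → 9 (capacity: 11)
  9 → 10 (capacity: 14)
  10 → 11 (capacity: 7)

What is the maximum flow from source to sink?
Maximum flow = 7

Max flow: 7

Flow assignment:
  0 → 1: 7/11
  1 → 2: 7/10
  2 → 3: 5/5
  2 → 6: 2/12
  3 → 4: 5/18
  4 → 5: 5/7
  5 → 6: 3/15
  5 → 9: 2/12
  6 → 7: 5/9
  7 → 8: 5/20
  8 → 9: 5/11
  9 → 10: 7/14
  10 → 11: 7/7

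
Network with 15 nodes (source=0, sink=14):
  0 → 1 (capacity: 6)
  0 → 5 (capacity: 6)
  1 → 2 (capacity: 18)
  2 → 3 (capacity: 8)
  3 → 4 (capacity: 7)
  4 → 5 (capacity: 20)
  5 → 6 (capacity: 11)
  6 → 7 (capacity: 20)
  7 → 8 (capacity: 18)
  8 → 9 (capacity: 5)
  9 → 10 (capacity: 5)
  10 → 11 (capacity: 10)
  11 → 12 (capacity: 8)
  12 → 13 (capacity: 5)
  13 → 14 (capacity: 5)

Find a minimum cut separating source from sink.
Min cut value = 5, edges: (13,14)

Min cut value: 5
Partition: S = [0, 1, 2, 3, 4, 5, 6, 7, 8, 9, 10, 11, 12, 13], T = [14]
Cut edges: (13,14)

By max-flow min-cut theorem, max flow = min cut = 5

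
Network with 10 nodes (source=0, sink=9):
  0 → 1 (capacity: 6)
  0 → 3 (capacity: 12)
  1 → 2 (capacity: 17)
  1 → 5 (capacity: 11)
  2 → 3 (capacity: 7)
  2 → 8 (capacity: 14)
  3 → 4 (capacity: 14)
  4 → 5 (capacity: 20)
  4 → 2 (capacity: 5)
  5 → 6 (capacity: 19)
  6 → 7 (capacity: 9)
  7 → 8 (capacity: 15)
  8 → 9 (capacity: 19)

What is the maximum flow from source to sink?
Maximum flow = 18

Max flow: 18

Flow assignment:
  0 → 1: 6/6
  0 → 3: 12/12
  1 → 2: 6/17
  2 → 8: 11/14
  3 → 4: 12/14
  4 → 5: 7/20
  4 → 2: 5/5
  5 → 6: 7/19
  6 → 7: 7/9
  7 → 8: 7/15
  8 → 9: 18/19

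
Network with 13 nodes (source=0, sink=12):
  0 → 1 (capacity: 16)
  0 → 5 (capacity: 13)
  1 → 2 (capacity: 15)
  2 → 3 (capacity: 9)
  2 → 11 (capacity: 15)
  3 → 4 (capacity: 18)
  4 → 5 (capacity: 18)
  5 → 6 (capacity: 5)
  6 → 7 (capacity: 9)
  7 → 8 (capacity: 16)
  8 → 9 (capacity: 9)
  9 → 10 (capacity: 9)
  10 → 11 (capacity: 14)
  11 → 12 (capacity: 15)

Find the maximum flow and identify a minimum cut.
Max flow = 15, Min cut edges: (11,12)

Maximum flow: 15
Minimum cut: (11,12)
Partition: S = [0, 1, 2, 3, 4, 5, 6, 7, 8, 9, 10, 11], T = [12]

Max-flow min-cut theorem verified: both equal 15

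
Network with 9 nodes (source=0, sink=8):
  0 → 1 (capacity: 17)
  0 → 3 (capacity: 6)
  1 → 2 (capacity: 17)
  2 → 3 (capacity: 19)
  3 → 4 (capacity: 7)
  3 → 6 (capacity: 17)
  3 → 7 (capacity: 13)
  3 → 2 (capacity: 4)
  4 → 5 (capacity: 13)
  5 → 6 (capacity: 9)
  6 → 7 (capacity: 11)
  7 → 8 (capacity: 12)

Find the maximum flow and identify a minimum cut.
Max flow = 12, Min cut edges: (7,8)

Maximum flow: 12
Minimum cut: (7,8)
Partition: S = [0, 1, 2, 3, 4, 5, 6, 7], T = [8]

Max-flow min-cut theorem verified: both equal 12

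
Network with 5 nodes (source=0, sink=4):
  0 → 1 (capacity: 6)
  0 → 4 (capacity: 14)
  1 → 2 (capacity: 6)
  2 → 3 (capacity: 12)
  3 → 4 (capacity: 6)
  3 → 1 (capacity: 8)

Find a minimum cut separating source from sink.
Min cut value = 20, edges: (0,4), (3,4)

Min cut value: 20
Partition: S = [0, 1, 2, 3], T = [4]
Cut edges: (0,4), (3,4)

By max-flow min-cut theorem, max flow = min cut = 20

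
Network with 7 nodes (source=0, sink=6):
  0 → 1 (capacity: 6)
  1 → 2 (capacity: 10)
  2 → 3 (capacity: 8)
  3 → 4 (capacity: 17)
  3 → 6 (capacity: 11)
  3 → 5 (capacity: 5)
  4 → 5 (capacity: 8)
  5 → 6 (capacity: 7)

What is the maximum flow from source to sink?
Maximum flow = 6

Max flow: 6

Flow assignment:
  0 → 1: 6/6
  1 → 2: 6/10
  2 → 3: 6/8
  3 → 6: 6/11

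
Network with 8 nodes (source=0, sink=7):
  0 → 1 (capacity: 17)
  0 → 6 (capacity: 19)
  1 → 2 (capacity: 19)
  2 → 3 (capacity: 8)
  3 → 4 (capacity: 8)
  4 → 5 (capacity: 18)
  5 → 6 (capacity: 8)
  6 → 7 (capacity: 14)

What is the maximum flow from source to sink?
Maximum flow = 14

Max flow: 14

Flow assignment:
  0 → 1: 8/17
  0 → 6: 6/19
  1 → 2: 8/19
  2 → 3: 8/8
  3 → 4: 8/8
  4 → 5: 8/18
  5 → 6: 8/8
  6 → 7: 14/14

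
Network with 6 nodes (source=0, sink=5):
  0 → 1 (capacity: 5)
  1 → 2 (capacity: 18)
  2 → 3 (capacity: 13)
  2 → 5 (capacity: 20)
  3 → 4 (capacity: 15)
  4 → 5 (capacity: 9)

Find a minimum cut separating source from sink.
Min cut value = 5, edges: (0,1)

Min cut value: 5
Partition: S = [0], T = [1, 2, 3, 4, 5]
Cut edges: (0,1)

By max-flow min-cut theorem, max flow = min cut = 5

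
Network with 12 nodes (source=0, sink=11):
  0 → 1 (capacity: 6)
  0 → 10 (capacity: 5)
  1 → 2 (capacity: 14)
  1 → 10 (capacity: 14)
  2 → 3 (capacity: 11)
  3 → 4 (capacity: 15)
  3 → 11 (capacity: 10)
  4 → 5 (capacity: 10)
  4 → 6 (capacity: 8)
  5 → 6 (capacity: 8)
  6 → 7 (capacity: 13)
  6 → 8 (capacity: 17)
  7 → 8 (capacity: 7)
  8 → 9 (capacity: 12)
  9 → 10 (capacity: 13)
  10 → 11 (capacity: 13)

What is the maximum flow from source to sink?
Maximum flow = 11

Max flow: 11

Flow assignment:
  0 → 1: 6/6
  0 → 10: 5/5
  1 → 10: 6/14
  10 → 11: 11/13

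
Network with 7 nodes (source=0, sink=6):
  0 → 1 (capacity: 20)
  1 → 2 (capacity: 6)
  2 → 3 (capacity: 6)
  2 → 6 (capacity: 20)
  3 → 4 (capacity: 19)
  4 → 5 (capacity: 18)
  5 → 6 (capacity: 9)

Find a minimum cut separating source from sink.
Min cut value = 6, edges: (1,2)

Min cut value: 6
Partition: S = [0, 1], T = [2, 3, 4, 5, 6]
Cut edges: (1,2)

By max-flow min-cut theorem, max flow = min cut = 6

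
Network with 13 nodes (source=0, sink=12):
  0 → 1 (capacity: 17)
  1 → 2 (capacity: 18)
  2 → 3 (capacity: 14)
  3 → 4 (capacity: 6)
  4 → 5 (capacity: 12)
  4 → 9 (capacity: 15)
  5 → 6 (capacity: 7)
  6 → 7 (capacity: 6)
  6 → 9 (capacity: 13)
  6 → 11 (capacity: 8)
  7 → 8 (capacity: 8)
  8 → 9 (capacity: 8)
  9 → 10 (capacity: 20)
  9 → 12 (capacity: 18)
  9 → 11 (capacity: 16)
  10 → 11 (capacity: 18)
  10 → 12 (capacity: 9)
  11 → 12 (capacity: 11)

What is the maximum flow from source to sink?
Maximum flow = 6

Max flow: 6

Flow assignment:
  0 → 1: 6/17
  1 → 2: 6/18
  2 → 3: 6/14
  3 → 4: 6/6
  4 → 9: 6/15
  9 → 12: 6/18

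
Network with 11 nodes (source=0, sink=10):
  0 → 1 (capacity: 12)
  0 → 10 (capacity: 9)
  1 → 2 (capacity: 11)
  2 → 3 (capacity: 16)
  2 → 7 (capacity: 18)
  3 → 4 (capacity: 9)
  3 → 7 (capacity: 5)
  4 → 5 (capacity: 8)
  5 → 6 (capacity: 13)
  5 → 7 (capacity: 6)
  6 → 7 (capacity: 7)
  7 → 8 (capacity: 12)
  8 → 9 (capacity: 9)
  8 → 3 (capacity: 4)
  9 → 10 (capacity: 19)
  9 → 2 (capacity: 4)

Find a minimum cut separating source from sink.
Min cut value = 18, edges: (0,10), (8,9)

Min cut value: 18
Partition: S = [0, 1, 2, 3, 4, 5, 6, 7, 8], T = [9, 10]
Cut edges: (0,10), (8,9)

By max-flow min-cut theorem, max flow = min cut = 18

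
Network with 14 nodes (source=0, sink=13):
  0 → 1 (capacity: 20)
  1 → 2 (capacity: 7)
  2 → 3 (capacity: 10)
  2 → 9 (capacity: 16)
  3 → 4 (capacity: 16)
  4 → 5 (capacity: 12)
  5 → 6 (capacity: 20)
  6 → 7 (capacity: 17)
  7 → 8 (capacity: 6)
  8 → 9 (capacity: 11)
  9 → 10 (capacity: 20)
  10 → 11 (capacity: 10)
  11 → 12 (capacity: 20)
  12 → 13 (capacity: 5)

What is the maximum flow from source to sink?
Maximum flow = 5

Max flow: 5

Flow assignment:
  0 → 1: 5/20
  1 → 2: 5/7
  2 → 9: 5/16
  9 → 10: 5/20
  10 → 11: 5/10
  11 → 12: 5/20
  12 → 13: 5/5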